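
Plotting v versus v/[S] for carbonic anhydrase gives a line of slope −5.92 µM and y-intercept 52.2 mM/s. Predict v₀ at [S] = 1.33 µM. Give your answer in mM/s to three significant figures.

9.58 mM/s

In the Eadie–Hofstee form v = Vmax − Km·(v/[S]), the slope is −Km and the intercept is Vmax, so Km = 5.92 µM and Vmax = 52.2 mM/s.
v = 52.2 × 1.33/(5.92 + 1.33) = 9.58 mM/s.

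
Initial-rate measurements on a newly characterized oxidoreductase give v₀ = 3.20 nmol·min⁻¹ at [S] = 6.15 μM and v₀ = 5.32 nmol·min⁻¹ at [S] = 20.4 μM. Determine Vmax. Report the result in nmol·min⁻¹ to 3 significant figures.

7.45 nmol·min⁻¹

In reciprocal form, 1/v = (Km/Vmax)·(1/[S]) + 1/Vmax. The two points give (1/[S], 1/v) = (0.1626, 0.3125) and (0.04902, 0.1880).
Slope = (0.3125 − 0.1880)/(0.1626 − 0.04902) = 1.096; intercept = 0.3125 − 1.096×0.1626 = 0.1342.
Vmax = 1/intercept = 7.45 nmol·min⁻¹; Km = slope × Vmax = 1.096 × 7.45 = 8.17 μM.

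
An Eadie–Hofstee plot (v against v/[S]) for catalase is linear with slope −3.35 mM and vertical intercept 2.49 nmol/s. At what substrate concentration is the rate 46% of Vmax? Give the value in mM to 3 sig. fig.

The Eadie–Hofstee slope gives Km = 3.35 mM (slope = −Km).
v/Vmax = [S]/(Km+[S]) = 0.46 ⇒ [S] = Km·0.46/(1−0.46) = 3.35 × 0.8519 = 2.85 mM.

2.85 mM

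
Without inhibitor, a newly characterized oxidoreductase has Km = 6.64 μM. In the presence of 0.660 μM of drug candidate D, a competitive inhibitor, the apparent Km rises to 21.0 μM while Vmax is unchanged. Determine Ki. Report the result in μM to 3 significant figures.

0.305 μM

Competitive: Km,app = α·Km with α = 1 + [I]/Ki.
α = Km,app/Km = 21.0/6.64 = 3.163.
Ki = [I]/(α − 1) = 0.660/2.163 = 0.305 μM.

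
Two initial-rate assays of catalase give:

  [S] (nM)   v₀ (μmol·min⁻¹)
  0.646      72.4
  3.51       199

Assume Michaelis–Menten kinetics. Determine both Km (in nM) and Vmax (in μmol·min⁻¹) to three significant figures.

Km = 2.29 nM; Vmax = 329 μmol·min⁻¹

From v = Vmax[S]/(Km+[S]), each point gives Vmax = v(Km+[S])/[S].
Equating: 72.4(Km+0.646)/0.646 = 199(Km+3.51)/3.51.
112.1·Km + 72.4 = 56.70·Km + 199, so (112.1 − 56.70)·Km = 199 − 72.4.
Km = 126.6/55.38 = 2.29 nM; then Vmax = 72.4(2.29+0.646)/0.646 = 329 μmol·min⁻¹.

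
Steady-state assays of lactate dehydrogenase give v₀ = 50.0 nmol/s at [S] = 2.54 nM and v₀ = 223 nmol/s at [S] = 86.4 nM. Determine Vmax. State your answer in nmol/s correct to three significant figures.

249 nmol/s

From v = Vmax[S]/(Km+[S]), each point gives Vmax = v(Km+[S])/[S].
Equating: 50.0(Km+2.54)/2.54 = 223(Km+86.4)/86.4.
19.69·Km + 50.0 = 2.581·Km + 223, so (19.69 − 2.581)·Km = 223 − 50.0.
Km = 173.0/17.10 = 10.1 nM; then Vmax = 50.0(10.1+2.54)/2.54 = 249 nmol/s.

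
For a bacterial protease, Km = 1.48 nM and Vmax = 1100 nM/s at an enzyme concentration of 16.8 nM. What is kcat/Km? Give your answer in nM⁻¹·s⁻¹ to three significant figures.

kcat = Vmax/[E]total = 1100/16.8 = 65.5 s⁻¹.
kcat/Km = 65.5/1.48 = 44.2 nM⁻¹·s⁻¹.

44.2 nM⁻¹·s⁻¹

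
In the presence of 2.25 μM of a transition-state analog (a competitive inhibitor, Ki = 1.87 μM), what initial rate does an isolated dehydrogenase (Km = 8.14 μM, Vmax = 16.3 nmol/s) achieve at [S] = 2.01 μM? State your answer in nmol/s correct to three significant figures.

1.64 nmol/s

With α = 1 + [I]/Ki = 1 + 2.25/1.87 = 2.203, the competitive rate law is v = Vmax[S] / (αKm + [S]).
v = 16.3×2.01 / (2.203×8.14 + 2.01) = 32.76/19.94 = 1.64 nmol/s.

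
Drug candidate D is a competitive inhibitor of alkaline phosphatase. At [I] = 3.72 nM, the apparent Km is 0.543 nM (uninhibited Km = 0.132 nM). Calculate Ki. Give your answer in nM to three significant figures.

1.19 nM

Competitive: Km,app = α·Km with α = 1 + [I]/Ki.
α = Km,app/Km = 0.543/0.132 = 4.114.
Since α = 1 + [I]/Ki, [I]/Ki = 4.114 − 1 = 3.114 and Ki = 3.72/3.114 = 1.19 nM.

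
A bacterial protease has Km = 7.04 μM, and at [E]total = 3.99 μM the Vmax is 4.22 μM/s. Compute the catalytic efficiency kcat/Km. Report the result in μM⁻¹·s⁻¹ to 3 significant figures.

0.150 μM⁻¹·s⁻¹

kcat = Vmax/[E]total = 4.22/3.99 = 1.06 s⁻¹.
kcat/Km = 1.06/7.04 = 0.150 μM⁻¹·s⁻¹.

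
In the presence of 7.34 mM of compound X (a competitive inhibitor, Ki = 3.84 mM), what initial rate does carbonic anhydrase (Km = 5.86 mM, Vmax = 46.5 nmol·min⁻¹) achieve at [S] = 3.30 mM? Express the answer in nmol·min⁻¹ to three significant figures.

7.54 nmol·min⁻¹

With α = 1 + [I]/Ki = 1 + 7.34/3.84 = 2.911, the competitive rate law is v = Vmax[S] / (αKm + [S]).
v = 46.5×3.30 / (2.911×5.86 + 3.30) = 153.4/20.36 = 7.54 nmol·min⁻¹.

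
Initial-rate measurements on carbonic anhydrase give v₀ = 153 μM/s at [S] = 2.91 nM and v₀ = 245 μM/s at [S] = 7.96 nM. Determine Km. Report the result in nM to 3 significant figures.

4.22 nM

In reciprocal form, 1/v = (Km/Vmax)·(1/[S]) + 1/Vmax. The two points give (1/[S], 1/v) = (0.3436, 0.006536) and (0.1256, 0.004082).
Slope = (0.006536 − 0.004082)/(0.3436 − 0.1256) = 0.01126; intercept = 0.006536 − 0.01126×0.3436 = 0.002667.
Vmax = 1/intercept = 375 μM/s; Km = slope × Vmax = 0.01126 × 375 = 4.22 nM.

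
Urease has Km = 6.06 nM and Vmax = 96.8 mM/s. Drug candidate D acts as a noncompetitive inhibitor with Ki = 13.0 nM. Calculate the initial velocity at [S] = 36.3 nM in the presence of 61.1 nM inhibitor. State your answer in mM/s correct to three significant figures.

α = 1 + [I]/Ki = 1 + 61.1/13.0 = 5.700.
For a noncompetitive inhibitor, Vmax is reduced to Vmax/α while Km is unchanged: Km,app = 6.06 nM, Vmax,app = 17.0 mM/s.
v = Vmax,app·[S]/(Km,app + [S]) = 17.0 × 36.3/(6.06 + 36.3) = 14.6 mM/s.

14.6 mM/s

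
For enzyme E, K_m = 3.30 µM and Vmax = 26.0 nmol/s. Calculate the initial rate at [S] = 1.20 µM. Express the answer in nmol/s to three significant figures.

6.93 nmol/s

[S]/(Km+[S]) = 1.20/4.500 = 0.2667, the fractional saturation.
v = 0.2667 × Vmax = 0.2667 × 26.0 = 6.93 nmol/s.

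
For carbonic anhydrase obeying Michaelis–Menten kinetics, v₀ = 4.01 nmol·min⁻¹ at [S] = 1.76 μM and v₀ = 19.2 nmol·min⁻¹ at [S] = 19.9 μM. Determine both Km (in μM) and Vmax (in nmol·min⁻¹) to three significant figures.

From v = Vmax[S]/(Km+[S]), each point gives Vmax = v(Km+[S])/[S].
Equating: 4.01(Km+1.76)/1.76 = 19.2(Km+19.9)/19.9.
2.278·Km + 4.01 = 0.9648·Km + 19.2, so (2.278 − 0.9648)·Km = 19.2 − 4.01.
Km = 15.19/1.314 = 11.6 μM; then Vmax = 4.01(11.6+1.76)/1.76 = 30.4 nmol·min⁻¹.

Km = 11.6 μM; Vmax = 30.4 nmol·min⁻¹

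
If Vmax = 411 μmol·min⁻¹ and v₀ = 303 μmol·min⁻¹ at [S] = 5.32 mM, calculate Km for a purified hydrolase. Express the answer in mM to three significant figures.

1.90 mM

v/Vmax = 303/411 = 0.7372 = [S]/(Km+[S]).
So Km + [S] = [S]/0.7372 = 7.216 mM, giving Km = 7.216 − 5.32 = 1.90 mM.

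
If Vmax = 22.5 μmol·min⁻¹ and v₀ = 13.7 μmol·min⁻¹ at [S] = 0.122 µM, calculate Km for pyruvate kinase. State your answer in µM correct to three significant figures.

v/Vmax = 13.7/22.5 = 0.6089 = [S]/(Km+[S]).
So Km + [S] = [S]/0.6089 = 0.2004 µM, giving Km = 0.2004 − 0.122 = 0.0784 µM.

0.0784 µM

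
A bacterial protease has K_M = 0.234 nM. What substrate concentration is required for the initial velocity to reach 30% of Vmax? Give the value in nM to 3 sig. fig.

v/Vmax = [S]/(Km+[S]) = 0.3, so [S] = Km·0.3/(1 − 0.3) = 0.234 × 0.4286.
[S] = 0.100 nM.

0.100 nM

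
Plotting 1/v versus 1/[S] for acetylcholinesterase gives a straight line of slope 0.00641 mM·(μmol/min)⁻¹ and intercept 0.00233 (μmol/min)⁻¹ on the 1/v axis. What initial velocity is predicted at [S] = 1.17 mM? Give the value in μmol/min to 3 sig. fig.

128 μmol/min

The y-intercept is 1/Vmax, so Vmax = 1/0.00233 = 429 μmol/min.
The slope is Km/Vmax, so Km = 0.00641 × 429 = 2.75 mM.
Then v = 429 × 1.17/(2.75 + 1.17) = 128 μmol/min.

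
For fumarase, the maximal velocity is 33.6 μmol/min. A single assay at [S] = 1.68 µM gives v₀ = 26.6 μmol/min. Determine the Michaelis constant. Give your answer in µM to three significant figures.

From v = Vmax[S]/(Km+[S]), Km = [S](Vmax − v)/v.
Km = 1.68 × (33.6 − 26.6) / 26.6 = 11.76/26.6 = 0.442 µM.

0.442 µM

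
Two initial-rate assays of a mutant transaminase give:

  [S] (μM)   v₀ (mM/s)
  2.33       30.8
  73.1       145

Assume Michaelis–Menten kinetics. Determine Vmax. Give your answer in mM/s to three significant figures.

165 mM/s

From v = Vmax[S]/(Km+[S]), each point gives Vmax = v(Km+[S])/[S].
Equating: 30.8(Km+2.33)/2.33 = 145(Km+73.1)/73.1.
13.22·Km + 30.8 = 1.984·Km + 145, so (13.22 − 1.984)·Km = 145 − 30.8.
Km = 114.2/11.24 = 10.2 μM; then Vmax = 30.8(10.2+2.33)/2.33 = 165 mM/s.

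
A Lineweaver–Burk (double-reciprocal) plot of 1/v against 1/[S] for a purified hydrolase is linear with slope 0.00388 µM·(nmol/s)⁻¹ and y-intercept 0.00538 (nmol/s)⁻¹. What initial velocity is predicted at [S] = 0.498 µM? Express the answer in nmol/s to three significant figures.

The y-intercept is 1/Vmax, so Vmax = 1/0.00538 = 186 nmol/s.
The slope is Km/Vmax, so Km = 0.00388 × 186 = 0.721 µM.
Then v = 186 × 0.498/(0.721 + 0.498) = 75.9 nmol/s.

75.9 nmol/s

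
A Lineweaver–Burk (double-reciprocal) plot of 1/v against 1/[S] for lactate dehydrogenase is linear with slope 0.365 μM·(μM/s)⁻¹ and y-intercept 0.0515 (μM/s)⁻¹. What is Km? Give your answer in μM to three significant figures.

y-intercept = 1/Vmax ⇒ Vmax = 19.4 μM/s; slope = Km/Vmax ⇒ Km = slope × Vmax.
Km = 0.365 × 19.4 = 7.09 μM.

7.09 μM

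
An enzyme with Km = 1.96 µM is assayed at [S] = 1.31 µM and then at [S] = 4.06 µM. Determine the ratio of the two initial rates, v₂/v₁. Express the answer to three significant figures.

1.68

The fractional saturations are [S]/(Km+[S]) = 1.31/3.270 = 0.4006 and 4.06/6.020 = 0.6744.
v₂/v₁ is just their ratio: 0.6744/0.4006 = 1.68.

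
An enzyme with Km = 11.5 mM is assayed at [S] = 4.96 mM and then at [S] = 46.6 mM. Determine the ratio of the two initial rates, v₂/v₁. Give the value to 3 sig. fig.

2.66

Since Vmax cancels, v₂/v₁ = [S]₂(Km+[S]₁) / [S]₁(Km+[S]₂).
= 46.6×(11.5+4.96) / (4.96×(11.5+46.6)) = 767.0/288.2 = 2.66.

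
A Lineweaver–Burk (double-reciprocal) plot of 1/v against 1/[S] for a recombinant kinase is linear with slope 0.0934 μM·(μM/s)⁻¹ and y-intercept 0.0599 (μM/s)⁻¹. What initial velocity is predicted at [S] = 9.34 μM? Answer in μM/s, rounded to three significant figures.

The y-intercept is 1/Vmax, so Vmax = 1/0.0599 = 16.7 μM/s.
The slope is Km/Vmax, so Km = 0.0934 × 16.7 = 1.56 μM.
Then v = 16.7 × 9.34/(1.56 + 9.34) = 14.3 μM/s.

14.3 μM/s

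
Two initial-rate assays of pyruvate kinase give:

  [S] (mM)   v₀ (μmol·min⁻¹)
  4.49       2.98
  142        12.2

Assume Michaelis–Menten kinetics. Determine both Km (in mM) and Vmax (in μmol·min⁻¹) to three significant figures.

In reciprocal form, 1/v = (Km/Vmax)·(1/[S]) + 1/Vmax. The two points give (1/[S], 1/v) = (0.2227, 0.3356) and (0.007042, 0.08197).
Slope = (0.3356 − 0.08197)/(0.2227 − 0.007042) = 1.176; intercept = 0.3356 − 1.176×0.2227 = 0.07369.
Vmax = 1/intercept = 13.6 μmol·min⁻¹; Km = slope × Vmax = 1.176 × 13.6 = 16.0 mM.

Km = 16.0 mM; Vmax = 13.6 μmol·min⁻¹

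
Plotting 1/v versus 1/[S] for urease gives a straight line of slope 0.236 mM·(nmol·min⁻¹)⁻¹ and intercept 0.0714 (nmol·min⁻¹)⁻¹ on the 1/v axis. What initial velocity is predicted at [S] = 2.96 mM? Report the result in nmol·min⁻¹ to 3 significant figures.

The y-intercept is 1/Vmax, so Vmax = 1/0.0714 = 14.0 nmol·min⁻¹.
The slope is Km/Vmax, so Km = 0.236 × 14.0 = 3.31 mM.
Then v = 14.0 × 2.96/(3.31 + 2.96) = 6.62 nmol·min⁻¹.

6.62 nmol·min⁻¹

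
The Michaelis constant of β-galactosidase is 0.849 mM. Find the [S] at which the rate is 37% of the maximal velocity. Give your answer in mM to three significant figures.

0.499 mM

v/Vmax = [S]/(Km+[S]) = 0.37, so [S] = Km·0.37/(1 − 0.37) = 0.849 × 0.5873.
[S] = 0.499 mM.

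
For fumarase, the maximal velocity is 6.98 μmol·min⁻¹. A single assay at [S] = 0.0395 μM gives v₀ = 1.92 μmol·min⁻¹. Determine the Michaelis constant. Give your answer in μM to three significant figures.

v/Vmax = 1.92/6.98 = 0.2751 = [S]/(Km+[S]).
So Km + [S] = [S]/0.2751 = 0.1436 μM, giving Km = 0.1436 − 0.0395 = 0.104 μM.

0.104 μM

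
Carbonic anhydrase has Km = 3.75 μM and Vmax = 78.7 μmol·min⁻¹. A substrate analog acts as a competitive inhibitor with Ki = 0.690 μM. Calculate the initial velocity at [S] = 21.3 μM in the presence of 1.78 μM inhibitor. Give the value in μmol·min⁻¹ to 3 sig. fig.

α = 1 + [I]/Ki = 1 + 1.78/0.690 = 3.580.
For a competitive inhibitor, Vmax is unchanged and the apparent Km becomes α·Km: Km,app = 13.4 μM, Vmax,app = 78.7 μmol·min⁻¹.
v = Vmax,app·[S]/(Km,app + [S]) = 78.7 × 21.3/(13.4 + 21.3) = 48.3 μmol·min⁻¹.

48.3 μmol·min⁻¹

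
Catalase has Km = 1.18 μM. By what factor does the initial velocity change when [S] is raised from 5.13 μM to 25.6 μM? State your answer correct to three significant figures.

1.18

The fractional saturations are [S]/(Km+[S]) = 5.13/6.310 = 0.8130 and 25.6/26.78 = 0.9559.
v₂/v₁ is just their ratio: 0.9559/0.8130 = 1.18.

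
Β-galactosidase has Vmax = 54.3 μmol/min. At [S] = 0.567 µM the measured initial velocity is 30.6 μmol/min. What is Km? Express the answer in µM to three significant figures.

From v = Vmax[S]/(Km+[S]), Km = [S](Vmax − v)/v.
Km = 0.567 × (54.3 − 30.6) / 30.6 = 13.44/30.6 = 0.439 µM.

0.439 µM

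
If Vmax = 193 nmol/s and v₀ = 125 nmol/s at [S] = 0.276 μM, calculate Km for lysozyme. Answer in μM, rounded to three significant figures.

0.150 μM

From v = Vmax[S]/(Km+[S]), Km = [S](Vmax − v)/v.
Km = 0.276 × (193 − 125) / 125 = 18.77/125 = 0.150 μM.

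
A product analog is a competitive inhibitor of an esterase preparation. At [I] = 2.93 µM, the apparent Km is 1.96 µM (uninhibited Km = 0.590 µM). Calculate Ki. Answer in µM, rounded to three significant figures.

Competitive: Km,app = α·Km with α = 1 + [I]/Ki.
α = Km,app/Km = 1.96/0.590 = 3.322.
Since α = 1 + [I]/Ki, [I]/Ki = 3.322 − 1 = 2.322 and Ki = 2.93/2.322 = 1.26 µM.

1.26 µM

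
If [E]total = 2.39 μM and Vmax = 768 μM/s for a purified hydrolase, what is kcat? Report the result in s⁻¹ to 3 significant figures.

321 s⁻¹

kcat = Vmax/[E]total = 768 μM/s / 2.39 μM = 321 s⁻¹.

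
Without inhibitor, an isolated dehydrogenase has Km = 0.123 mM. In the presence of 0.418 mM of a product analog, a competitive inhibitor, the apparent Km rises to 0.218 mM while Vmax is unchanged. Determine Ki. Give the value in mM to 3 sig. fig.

0.541 mM

Competitive: Km,app = α·Km with α = 1 + [I]/Ki.
α = Km,app/Km = 0.218/0.123 = 1.772.
Ki = [I]/(α − 1) = 0.418/0.7724 = 0.541 mM.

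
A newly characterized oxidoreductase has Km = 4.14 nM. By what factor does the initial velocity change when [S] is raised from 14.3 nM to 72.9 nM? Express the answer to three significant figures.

1.22

Since Vmax cancels, v₂/v₁ = [S]₂(Km+[S]₁) / [S]₁(Km+[S]₂).
= 72.9×(4.14+14.3) / (14.3×(4.14+72.9)) = 1344/1102 = 1.22.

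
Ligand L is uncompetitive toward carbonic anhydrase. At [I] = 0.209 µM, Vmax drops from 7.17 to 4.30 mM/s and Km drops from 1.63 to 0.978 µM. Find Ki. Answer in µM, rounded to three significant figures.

0.313 µM

Uncompetitive: Vmax,app = Vmax/α (and Km,app = Km/α) with α = 1 + [I]/Ki.
α = Vmax/Vmax,app = 7.17/4.30 = 1.667.
Since α = 1 + [I]/Ki, [I]/Ki = 1.667 − 1 = 0.6674 and Ki = 0.209/0.6674 = 0.313 µM.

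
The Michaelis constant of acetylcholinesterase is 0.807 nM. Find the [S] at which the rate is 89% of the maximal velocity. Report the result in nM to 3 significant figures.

6.53 nM

v/Vmax = [S]/(Km+[S]) = 0.89, so [S] = Km·0.89/(1 − 0.89) = 0.807 × 8.091.
[S] = 6.53 nM.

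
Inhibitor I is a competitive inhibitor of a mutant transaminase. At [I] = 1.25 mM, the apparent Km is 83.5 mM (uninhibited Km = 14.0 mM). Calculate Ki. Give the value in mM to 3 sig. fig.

0.252 mM

Competitive: Km,app = α·Km with α = 1 + [I]/Ki.
α = Km,app/Km = 83.5/14.0 = 5.964.
Since α = 1 + [I]/Ki, [I]/Ki = 5.964 − 1 = 4.964 and Ki = 1.25/4.964 = 0.252 mM.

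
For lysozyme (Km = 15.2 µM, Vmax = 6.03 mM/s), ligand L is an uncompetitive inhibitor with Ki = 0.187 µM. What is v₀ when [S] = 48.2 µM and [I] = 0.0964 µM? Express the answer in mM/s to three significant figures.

3.29 mM/s

With α = 1 + [I]/Ki = 1 + 0.0964/0.187 = 1.516, the uncompetitive rate law is v = (Vmax/α)·[S] / (Km/α + [S]).
v = (6.03/1.516)×48.2 / (15.2/1.516 + 48.2) = 191.8/58.23 = 3.29 mM/s.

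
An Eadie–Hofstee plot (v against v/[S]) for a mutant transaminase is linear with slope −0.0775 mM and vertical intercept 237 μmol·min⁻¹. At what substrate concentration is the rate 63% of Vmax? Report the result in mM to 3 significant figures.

The Eadie–Hofstee slope gives Km = 0.0775 mM (slope = −Km).
v/Vmax = [S]/(Km+[S]) = 0.63 ⇒ [S] = Km·0.63/(1−0.63) = 0.0775 × 1.703 = 0.132 mM.

0.132 mM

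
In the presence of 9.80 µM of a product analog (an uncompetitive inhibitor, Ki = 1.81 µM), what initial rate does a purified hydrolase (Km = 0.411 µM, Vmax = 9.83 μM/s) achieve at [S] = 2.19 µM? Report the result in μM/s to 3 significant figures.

α = 1 + [I]/Ki = 1 + 9.80/1.81 = 6.414.
For an uncompetitive inhibitor, both parameters are divided by α, giving Vmax/α and Km/α: Km,app = 0.0641 µM, Vmax,app = 1.53 μM/s.
v = Vmax,app·[S]/(Km,app + [S]) = 1.53 × 2.19/(0.0641 + 2.19) = 1.49 μM/s.

1.49 μM/s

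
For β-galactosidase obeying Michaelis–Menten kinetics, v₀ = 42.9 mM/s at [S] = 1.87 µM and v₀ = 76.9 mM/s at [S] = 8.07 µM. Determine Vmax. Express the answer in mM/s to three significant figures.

101 mM/s

From v = Vmax[S]/(Km+[S]), each point gives Vmax = v(Km+[S])/[S].
Equating: 42.9(Km+1.87)/1.87 = 76.9(Km+8.07)/8.07.
22.94·Km + 42.9 = 9.529·Km + 76.9, so (22.94 − 9.529)·Km = 76.9 − 42.9.
Km = 34.00/13.41 = 2.54 µM; then Vmax = 42.9(2.54+1.87)/1.87 = 101 mM/s.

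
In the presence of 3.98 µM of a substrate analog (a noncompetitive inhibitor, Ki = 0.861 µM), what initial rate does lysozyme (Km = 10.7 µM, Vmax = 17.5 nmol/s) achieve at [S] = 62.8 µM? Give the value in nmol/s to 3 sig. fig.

α = 1 + [I]/Ki = 1 + 3.98/0.861 = 5.623.
For a noncompetitive inhibitor, Vmax is reduced to Vmax/α while Km is unchanged: Km,app = 10.7 µM, Vmax,app = 3.11 nmol/s.
v = Vmax,app·[S]/(Km,app + [S]) = 3.11 × 62.8/(10.7 + 62.8) = 2.66 nmol/s.

2.66 nmol/s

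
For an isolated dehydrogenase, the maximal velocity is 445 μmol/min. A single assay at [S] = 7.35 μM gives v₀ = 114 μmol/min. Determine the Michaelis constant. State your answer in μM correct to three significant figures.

v/Vmax = 114/445 = 0.2562 = [S]/(Km+[S]).
So Km + [S] = [S]/0.2562 = 28.69 μM, giving Km = 28.69 − 7.35 = 21.3 μM.

21.3 μM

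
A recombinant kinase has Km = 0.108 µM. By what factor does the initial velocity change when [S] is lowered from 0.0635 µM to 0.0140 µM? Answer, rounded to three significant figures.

Since Vmax cancels, v₂/v₁ = [S]₂(Km+[S]₁) / [S]₁(Km+[S]₂).
= 0.0140×(0.108+0.0635) / (0.0635×(0.108+0.0140)) = 0.002401/0.007747 = 0.310.

0.310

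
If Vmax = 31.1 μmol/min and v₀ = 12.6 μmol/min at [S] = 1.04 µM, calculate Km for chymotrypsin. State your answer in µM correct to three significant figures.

From v = Vmax[S]/(Km+[S]), Km = [S](Vmax − v)/v.
Km = 1.04 × (31.1 − 12.6) / 12.6 = 19.24/12.6 = 1.53 µM.

1.53 µM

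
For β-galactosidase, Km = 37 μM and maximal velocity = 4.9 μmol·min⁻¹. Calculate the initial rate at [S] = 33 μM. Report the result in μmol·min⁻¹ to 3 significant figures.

2.31 μmol·min⁻¹

v = Vmax·[S]/(Km + [S]) = 4.9 × 33 / (37 + 33)
  = 161.7 / 70.00 = 2.31 μmol·min⁻¹.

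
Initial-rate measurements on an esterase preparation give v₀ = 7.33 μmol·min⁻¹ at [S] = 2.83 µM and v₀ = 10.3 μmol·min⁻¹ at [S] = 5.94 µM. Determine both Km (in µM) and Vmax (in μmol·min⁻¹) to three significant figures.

Km = 3.47 µM; Vmax = 16.3 μmol·min⁻¹

From v = Vmax[S]/(Km+[S]), each point gives Vmax = v(Km+[S])/[S].
Equating: 7.33(Km+2.83)/2.83 = 10.3(Km+5.94)/5.94.
2.590·Km + 7.33 = 1.734·Km + 10.3, so (2.590 − 1.734)·Km = 10.3 − 7.33.
Km = 2.970/0.8561 = 3.47 µM; then Vmax = 7.33(3.47+2.83)/2.83 = 16.3 μmol·min⁻¹.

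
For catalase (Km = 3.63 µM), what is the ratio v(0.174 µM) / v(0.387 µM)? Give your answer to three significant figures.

0.475

Since Vmax cancels, v₂/v₁ = [S]₂(Km+[S]₁) / [S]₁(Km+[S]₂).
= 0.174×(3.63+0.387) / (0.387×(3.63+0.174)) = 0.6990/1.472 = 0.475.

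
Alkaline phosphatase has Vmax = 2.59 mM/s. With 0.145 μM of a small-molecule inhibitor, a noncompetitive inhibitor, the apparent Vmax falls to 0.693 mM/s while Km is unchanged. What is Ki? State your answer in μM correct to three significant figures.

Noncompetitive: Vmax,app = Vmax/α with α = 1 + [I]/Ki.
α = Vmax/Vmax,app = 2.59/0.693 = 3.737.
Since α = 1 + [I]/Ki, [I]/Ki = 3.737 − 1 = 2.737 and Ki = 0.145/2.737 = 0.0530 μM.

0.0530 μM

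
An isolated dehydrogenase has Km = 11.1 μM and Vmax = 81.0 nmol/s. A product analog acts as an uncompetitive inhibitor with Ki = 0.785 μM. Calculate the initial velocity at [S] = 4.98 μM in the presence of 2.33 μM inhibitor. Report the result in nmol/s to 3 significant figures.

α = 1 + [I]/Ki = 1 + 2.33/0.785 = 3.968.
For an uncompetitive inhibitor, both parameters are divided by α, giving Vmax/α and Km/α: Km,app = 2.80 μM, Vmax,app = 20.4 nmol/s.
v = Vmax,app·[S]/(Km,app + [S]) = 20.4 × 4.98/(2.80 + 4.98) = 13.1 nmol/s.

13.1 nmol/s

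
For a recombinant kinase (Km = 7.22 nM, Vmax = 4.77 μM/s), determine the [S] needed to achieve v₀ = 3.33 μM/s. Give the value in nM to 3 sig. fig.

Rearranging v = Vmax[S]/(Km+[S]) gives [S] = Km·v/(Vmax − v).
[S] = 7.22 × 3.33 / (4.77 − 3.33) = 24.04/1.440 = 16.7 nM.

16.7 nM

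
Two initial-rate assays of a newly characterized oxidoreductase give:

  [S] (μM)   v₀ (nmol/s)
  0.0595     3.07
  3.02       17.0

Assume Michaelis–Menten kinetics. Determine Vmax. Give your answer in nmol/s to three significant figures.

18.7 nmol/s

In reciprocal form, 1/v = (Km/Vmax)·(1/[S]) + 1/Vmax. The two points give (1/[S], 1/v) = (16.81, 0.3257) and (0.3311, 0.05882).
Slope = (0.3257 − 0.05882)/(16.81 − 0.3311) = 0.01620; intercept = 0.3257 − 0.01620×16.81 = 0.05346.
Vmax = 1/intercept = 18.7 nmol/s; Km = slope × Vmax = 0.01620 × 18.7 = 0.303 μM.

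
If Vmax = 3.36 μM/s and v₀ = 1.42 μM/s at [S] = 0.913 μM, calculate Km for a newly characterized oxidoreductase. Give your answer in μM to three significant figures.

1.25 μM

v/Vmax = 1.42/3.36 = 0.4226 = [S]/(Km+[S]).
So Km + [S] = [S]/0.4226 = 2.160 μM, giving Km = 2.160 − 0.913 = 1.25 μM.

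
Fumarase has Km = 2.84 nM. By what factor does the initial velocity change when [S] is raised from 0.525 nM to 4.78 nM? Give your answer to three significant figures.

Since Vmax cancels, v₂/v₁ = [S]₂(Km+[S]₁) / [S]₁(Km+[S]₂).
= 4.78×(2.84+0.525) / (0.525×(2.84+4.78)) = 16.08/4.001 = 4.02.

4.02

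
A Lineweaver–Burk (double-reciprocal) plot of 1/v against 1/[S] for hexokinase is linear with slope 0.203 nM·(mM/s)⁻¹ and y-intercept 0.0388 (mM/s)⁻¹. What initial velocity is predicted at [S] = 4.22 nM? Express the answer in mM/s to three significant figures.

The y-intercept is 1/Vmax, so Vmax = 1/0.0388 = 25.8 mM/s.
The slope is Km/Vmax, so Km = 0.203 × 25.8 = 5.23 nM.
Then v = 25.8 × 4.22/(5.23 + 4.22) = 11.5 mM/s.

11.5 mM/s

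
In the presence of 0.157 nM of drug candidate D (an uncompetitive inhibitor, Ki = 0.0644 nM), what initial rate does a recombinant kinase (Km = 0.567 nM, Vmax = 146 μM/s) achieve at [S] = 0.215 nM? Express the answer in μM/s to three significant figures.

α = 1 + [I]/Ki = 1 + 0.157/0.0644 = 3.438.
For an uncompetitive inhibitor, both parameters are divided by α, giving Vmax/α and Km/α: Km,app = 0.165 nM, Vmax,app = 42.5 μM/s.
v = Vmax,app·[S]/(Km,app + [S]) = 42.5 × 0.215/(0.165 + 0.215) = 24.0 μM/s.

24.0 μM/s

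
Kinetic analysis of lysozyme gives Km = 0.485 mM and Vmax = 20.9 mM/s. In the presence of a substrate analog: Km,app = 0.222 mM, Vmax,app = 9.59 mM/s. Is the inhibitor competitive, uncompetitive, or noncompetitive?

uncompetitive

Both Km and Vmax decrease by the same factor (~2.18-fold) — characteristic of uncompetitive inhibition.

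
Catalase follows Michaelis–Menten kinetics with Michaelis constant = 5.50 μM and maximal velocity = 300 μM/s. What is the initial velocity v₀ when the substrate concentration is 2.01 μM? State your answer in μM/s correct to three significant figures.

v = Vmax·[S]/(Km + [S]) = 300 × 2.01 / (5.50 + 2.01)
  = 603.0 / 7.510 = 80.3 μM/s.

80.3 μM/s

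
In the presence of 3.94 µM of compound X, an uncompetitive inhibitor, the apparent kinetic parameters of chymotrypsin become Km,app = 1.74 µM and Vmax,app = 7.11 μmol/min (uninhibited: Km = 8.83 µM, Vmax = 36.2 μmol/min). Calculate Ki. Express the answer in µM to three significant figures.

0.963 µM

Uncompetitive: Vmax,app = Vmax/α (and Km,app = Km/α) with α = 1 + [I]/Ki.
α = Vmax/Vmax,app = 36.2/7.11 = 5.091.
Ki = [I]/(α − 1) = 3.94/4.091 = 0.963 µM.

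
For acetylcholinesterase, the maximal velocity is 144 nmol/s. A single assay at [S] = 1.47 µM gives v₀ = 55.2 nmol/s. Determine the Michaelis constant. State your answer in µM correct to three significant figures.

v/Vmax = 55.2/144 = 0.3833 = [S]/(Km+[S]).
So Km + [S] = [S]/0.3833 = 3.835 µM, giving Km = 3.835 − 1.47 = 2.36 µM.

2.36 µM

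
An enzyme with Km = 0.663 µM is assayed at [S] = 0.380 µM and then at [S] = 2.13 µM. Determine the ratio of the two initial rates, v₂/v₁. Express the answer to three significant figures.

Since Vmax cancels, v₂/v₁ = [S]₂(Km+[S]₁) / [S]₁(Km+[S]₂).
= 2.13×(0.663+0.380) / (0.380×(0.663+2.13)) = 2.222/1.061 = 2.09.

2.09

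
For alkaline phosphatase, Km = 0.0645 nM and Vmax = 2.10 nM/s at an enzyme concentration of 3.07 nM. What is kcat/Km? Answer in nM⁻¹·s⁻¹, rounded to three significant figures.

10.6 nM⁻¹·s⁻¹

kcat = Vmax/[E]total = 2.10/3.07 = 0.684 s⁻¹.
kcat/Km = 0.684/0.0645 = 10.6 nM⁻¹·s⁻¹.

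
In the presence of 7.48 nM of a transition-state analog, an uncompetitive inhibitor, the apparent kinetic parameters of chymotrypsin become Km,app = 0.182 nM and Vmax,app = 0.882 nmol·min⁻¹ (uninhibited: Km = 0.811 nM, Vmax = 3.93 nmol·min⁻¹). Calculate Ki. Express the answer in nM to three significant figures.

2.16 nM

Uncompetitive: Vmax,app = Vmax/α (and Km,app = Km/α) with α = 1 + [I]/Ki.
α = Vmax/Vmax,app = 3.93/0.882 = 4.456.
Ki = [I]/(α − 1) = 7.48/3.456 = 2.16 nM.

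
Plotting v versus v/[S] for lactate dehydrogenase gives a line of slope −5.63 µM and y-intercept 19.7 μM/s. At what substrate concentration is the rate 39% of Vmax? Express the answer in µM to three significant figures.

3.60 µM

The Eadie–Hofstee slope gives Km = 5.63 µM (slope = −Km).
v/Vmax = [S]/(Km+[S]) = 0.39 ⇒ [S] = Km·0.39/(1−0.39) = 5.63 × 0.6393 = 3.60 µM.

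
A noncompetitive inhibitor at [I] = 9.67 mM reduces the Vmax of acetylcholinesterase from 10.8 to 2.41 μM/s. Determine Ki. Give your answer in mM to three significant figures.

2.78 mM

Noncompetitive: Vmax,app = Vmax/α with α = 1 + [I]/Ki.
α = Vmax/Vmax,app = 10.8/2.41 = 4.481.
Ki = [I]/(α − 1) = 9.67/3.481 = 2.78 mM.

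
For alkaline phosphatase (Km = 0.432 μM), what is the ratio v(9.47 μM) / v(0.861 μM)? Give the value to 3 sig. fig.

1.44

Since Vmax cancels, v₂/v₁ = [S]₂(Km+[S]₁) / [S]₁(Km+[S]₂).
= 9.47×(0.432+0.861) / (0.861×(0.432+9.47)) = 12.24/8.526 = 1.44.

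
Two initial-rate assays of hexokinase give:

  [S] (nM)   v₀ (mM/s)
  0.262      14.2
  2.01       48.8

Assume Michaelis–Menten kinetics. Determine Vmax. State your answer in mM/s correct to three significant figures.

76.9 mM/s

From v = Vmax[S]/(Km+[S]), each point gives Vmax = v(Km+[S])/[S].
Equating: 14.2(Km+0.262)/0.262 = 48.8(Km+2.01)/2.01.
54.20·Km + 14.2 = 24.28·Km + 48.8, so (54.20 − 24.28)·Km = 48.8 − 14.2.
Km = 34.60/29.92 = 1.16 nM; then Vmax = 14.2(1.16+0.262)/0.262 = 76.9 mM/s.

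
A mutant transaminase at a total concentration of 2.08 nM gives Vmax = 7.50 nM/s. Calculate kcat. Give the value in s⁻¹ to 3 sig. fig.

kcat = Vmax/[E]total = 7.50 nM/s / 2.08 nM = 3.61 s⁻¹.

3.61 s⁻¹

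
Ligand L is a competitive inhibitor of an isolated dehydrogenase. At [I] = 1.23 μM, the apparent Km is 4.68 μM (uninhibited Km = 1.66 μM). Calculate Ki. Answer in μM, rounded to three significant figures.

Competitive: Km,app = α·Km with α = 1 + [I]/Ki.
α = Km,app/Km = 4.68/1.66 = 2.819.
Since α = 1 + [I]/Ki, [I]/Ki = 2.819 − 1 = 1.819 and Ki = 1.23/1.819 = 0.676 μM.

0.676 μM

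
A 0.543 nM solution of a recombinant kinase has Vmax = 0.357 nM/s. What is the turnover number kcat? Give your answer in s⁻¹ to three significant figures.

kcat = Vmax/[E]total = 0.357 nM/s / 0.543 nM = 0.657 s⁻¹.

0.657 s⁻¹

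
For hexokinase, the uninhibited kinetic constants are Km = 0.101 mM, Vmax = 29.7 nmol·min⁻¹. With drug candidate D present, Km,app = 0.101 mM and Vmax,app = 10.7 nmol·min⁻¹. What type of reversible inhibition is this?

Vmax decreases (29.7 → 10.7 nmol·min⁻¹) while Km is unchanged — pure noncompetitive inhibition.

noncompetitive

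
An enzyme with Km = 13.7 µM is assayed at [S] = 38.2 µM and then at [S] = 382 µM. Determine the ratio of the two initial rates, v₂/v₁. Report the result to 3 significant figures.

1.31

Since Vmax cancels, v₂/v₁ = [S]₂(Km+[S]₁) / [S]₁(Km+[S]₂).
= 382×(13.7+38.2) / (38.2×(13.7+382)) = 19830/15120 = 1.31.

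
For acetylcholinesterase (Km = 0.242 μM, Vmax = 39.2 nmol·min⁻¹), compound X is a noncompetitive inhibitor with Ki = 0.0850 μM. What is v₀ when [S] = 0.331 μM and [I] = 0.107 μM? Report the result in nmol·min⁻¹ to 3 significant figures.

10.0 nmol·min⁻¹

With α = 1 + [I]/Ki = 1 + 0.107/0.0850 = 2.259, the noncompetitive rate law is v = (Vmax/α)·[S] / (Km + [S]).
v = (39.2/2.259)×0.331 / (0.242 + 0.331) = 5.744/0.5730 = 10.0 nmol·min⁻¹.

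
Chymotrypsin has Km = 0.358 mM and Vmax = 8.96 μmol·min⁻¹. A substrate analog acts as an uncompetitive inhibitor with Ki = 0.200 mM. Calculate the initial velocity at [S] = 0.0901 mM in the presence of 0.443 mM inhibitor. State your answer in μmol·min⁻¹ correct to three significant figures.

α = 1 + [I]/Ki = 1 + 0.443/0.200 = 3.215.
For an uncompetitive inhibitor, both parameters are divided by α, giving Vmax/α and Km/α: Km,app = 0.111 mM, Vmax,app = 2.79 μmol·min⁻¹.
v = Vmax,app·[S]/(Km,app + [S]) = 2.79 × 0.0901/(0.111 + 0.0901) = 1.25 μmol·min⁻¹.

1.25 μmol·min⁻¹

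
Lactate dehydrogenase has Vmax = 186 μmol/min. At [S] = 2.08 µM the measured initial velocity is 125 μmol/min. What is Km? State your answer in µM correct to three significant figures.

From v = Vmax[S]/(Km+[S]), Km = [S](Vmax − v)/v.
Km = 2.08 × (186 − 125) / 125 = 126.9/125 = 1.02 µM.

1.02 µM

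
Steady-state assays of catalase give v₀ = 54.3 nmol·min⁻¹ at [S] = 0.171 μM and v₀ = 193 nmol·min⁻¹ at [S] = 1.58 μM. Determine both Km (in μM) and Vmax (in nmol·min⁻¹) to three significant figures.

From v = Vmax[S]/(Km+[S]), each point gives Vmax = v(Km+[S])/[S].
Equating: 54.3(Km+0.171)/0.171 = 193(Km+1.58)/1.58.
317.5·Km + 54.3 = 122.2·Km + 193, so (317.5 − 122.2)·Km = 193 − 54.3.
Km = 138.7/195.4 = 0.710 μM; then Vmax = 54.3(0.710+0.171)/0.171 = 280 nmol·min⁻¹.

Km = 0.710 μM; Vmax = 280 nmol·min⁻¹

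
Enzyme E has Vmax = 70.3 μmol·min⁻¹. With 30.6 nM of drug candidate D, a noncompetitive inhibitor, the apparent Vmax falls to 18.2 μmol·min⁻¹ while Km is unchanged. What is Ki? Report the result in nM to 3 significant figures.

Noncompetitive: Vmax,app = Vmax/α with α = 1 + [I]/Ki.
α = Vmax/Vmax,app = 70.3/18.2 = 3.863.
Ki = [I]/(α − 1) = 30.6/2.863 = 10.7 nM.

10.7 nM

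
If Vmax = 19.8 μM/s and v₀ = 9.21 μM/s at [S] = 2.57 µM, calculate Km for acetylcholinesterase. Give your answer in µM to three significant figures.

2.96 µM

v/Vmax = 9.21/19.8 = 0.4652 = [S]/(Km+[S]).
So Km + [S] = [S]/0.4652 = 5.525 µM, giving Km = 5.525 − 2.57 = 2.96 µM.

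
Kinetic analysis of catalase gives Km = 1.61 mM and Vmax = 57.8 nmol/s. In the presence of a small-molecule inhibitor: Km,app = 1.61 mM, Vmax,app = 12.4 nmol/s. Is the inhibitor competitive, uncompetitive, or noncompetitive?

Vmax decreases (57.8 → 12.4 nmol/s) while Km is unchanged — pure noncompetitive inhibition.

noncompetitive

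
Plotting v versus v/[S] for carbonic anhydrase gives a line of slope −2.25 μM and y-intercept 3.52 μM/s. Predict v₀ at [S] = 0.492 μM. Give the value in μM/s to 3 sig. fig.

0.632 μM/s

In the Eadie–Hofstee form v = Vmax − Km·(v/[S]), the slope is −Km and the intercept is Vmax, so Km = 2.25 μM and Vmax = 3.52 μM/s.
v = 3.52 × 0.492/(2.25 + 0.492) = 0.632 μM/s.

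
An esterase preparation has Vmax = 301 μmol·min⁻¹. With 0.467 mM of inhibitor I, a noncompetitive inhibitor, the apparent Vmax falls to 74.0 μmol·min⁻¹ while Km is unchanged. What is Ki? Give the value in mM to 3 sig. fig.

Noncompetitive: Vmax,app = Vmax/α with α = 1 + [I]/Ki.
α = Vmax/Vmax,app = 301/74.0 = 4.068.
Since α = 1 + [I]/Ki, [I]/Ki = 4.068 − 1 = 3.068 and Ki = 0.467/3.068 = 0.152 mM.

0.152 mM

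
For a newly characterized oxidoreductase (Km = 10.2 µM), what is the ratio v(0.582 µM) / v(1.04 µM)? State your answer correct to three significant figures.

Since Vmax cancels, v₂/v₁ = [S]₂(Km+[S]₁) / [S]₁(Km+[S]₂).
= 0.582×(10.2+1.04) / (1.04×(10.2+0.582)) = 6.542/11.21 = 0.583.

0.583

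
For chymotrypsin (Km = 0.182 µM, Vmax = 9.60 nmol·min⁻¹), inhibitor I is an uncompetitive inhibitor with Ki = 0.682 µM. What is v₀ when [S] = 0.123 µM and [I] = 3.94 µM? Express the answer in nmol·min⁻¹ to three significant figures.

1.16 nmol·min⁻¹

α = 1 + [I]/Ki = 1 + 3.94/0.682 = 6.777.
For an uncompetitive inhibitor, both parameters are divided by α, giving Vmax/α and Km/α: Km,app = 0.0269 µM, Vmax,app = 1.42 nmol·min⁻¹.
v = Vmax,app·[S]/(Km,app + [S]) = 1.42 × 0.123/(0.0269 + 0.123) = 1.16 nmol·min⁻¹.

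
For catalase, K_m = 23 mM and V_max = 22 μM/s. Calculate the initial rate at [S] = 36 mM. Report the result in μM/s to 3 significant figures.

13.4 μM/s

[S]/(Km+[S]) = 36/59.00 = 0.6102, the fractional saturation.
v = 0.6102 × Vmax = 0.6102 × 22 = 13.4 μM/s.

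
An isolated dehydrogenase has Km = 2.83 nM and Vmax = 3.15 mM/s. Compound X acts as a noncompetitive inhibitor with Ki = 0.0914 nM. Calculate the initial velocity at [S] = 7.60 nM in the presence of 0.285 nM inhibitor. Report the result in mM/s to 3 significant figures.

0.557 mM/s

α = 1 + [I]/Ki = 1 + 0.285/0.0914 = 4.118.
For a noncompetitive inhibitor, Vmax is reduced to Vmax/α while Km is unchanged: Km,app = 2.83 nM, Vmax,app = 0.765 mM/s.
v = Vmax,app·[S]/(Km,app + [S]) = 0.765 × 7.60/(2.83 + 7.60) = 0.557 mM/s.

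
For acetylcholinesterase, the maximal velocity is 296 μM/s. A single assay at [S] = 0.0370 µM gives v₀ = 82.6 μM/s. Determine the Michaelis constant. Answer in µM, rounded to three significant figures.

v/Vmax = 82.6/296 = 0.2791 = [S]/(Km+[S]).
So Km + [S] = [S]/0.2791 = 0.1326 µM, giving Km = 0.1326 − 0.0370 = 0.0956 µM.

0.0956 µM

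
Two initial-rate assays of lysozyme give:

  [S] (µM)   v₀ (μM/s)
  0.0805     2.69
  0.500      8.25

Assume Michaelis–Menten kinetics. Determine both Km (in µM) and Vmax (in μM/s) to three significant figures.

Km = 0.329 µM; Vmax = 13.7 μM/s

In reciprocal form, 1/v = (Km/Vmax)·(1/[S]) + 1/Vmax. The two points give (1/[S], 1/v) = (12.42, 0.3717) and (2.000, 0.1212).
Slope = (0.3717 − 0.1212)/(12.42 − 2.000) = 0.02404; intercept = 0.3717 − 0.02404×12.42 = 0.07314.
Vmax = 1/intercept = 13.7 μM/s; Km = slope × Vmax = 0.02404 × 13.7 = 0.329 µM.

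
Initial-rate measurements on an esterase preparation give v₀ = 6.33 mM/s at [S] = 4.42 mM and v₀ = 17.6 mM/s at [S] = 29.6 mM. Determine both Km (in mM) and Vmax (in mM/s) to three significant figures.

Km = 13.5 mM; Vmax = 25.6 mM/s

From v = Vmax[S]/(Km+[S]), each point gives Vmax = v(Km+[S])/[S].
Equating: 6.33(Km+4.42)/4.42 = 17.6(Km+29.6)/29.6.
1.432·Km + 6.33 = 0.5946·Km + 17.6, so (1.432 − 0.5946)·Km = 17.6 − 6.33.
Km = 11.27/0.8375 = 13.5 mM; then Vmax = 6.33(13.5+4.42)/4.42 = 25.6 mM/s.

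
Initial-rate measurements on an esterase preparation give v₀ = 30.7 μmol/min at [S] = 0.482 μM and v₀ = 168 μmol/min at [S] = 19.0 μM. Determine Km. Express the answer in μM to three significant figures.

In reciprocal form, 1/v = (Km/Vmax)·(1/[S]) + 1/Vmax. The two points give (1/[S], 1/v) = (2.075, 0.03257) and (0.05263, 0.005952).
Slope = (0.03257 − 0.005952)/(2.075 − 0.05263) = 0.01317; intercept = 0.03257 − 0.01317×2.075 = 0.005259.
Vmax = 1/intercept = 190 μmol/min; Km = slope × Vmax = 0.01317 × 190 = 2.50 μM.

2.50 μM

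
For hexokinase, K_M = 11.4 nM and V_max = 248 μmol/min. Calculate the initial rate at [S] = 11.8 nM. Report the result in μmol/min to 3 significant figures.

126 μmol/min

[S]/(Km+[S]) = 11.8/23.20 = 0.5086, the fractional saturation.
v = 0.5086 × Vmax = 0.5086 × 248 = 126 μmol/min.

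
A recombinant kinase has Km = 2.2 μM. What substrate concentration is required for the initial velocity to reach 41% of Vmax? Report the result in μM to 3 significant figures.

v/Vmax = [S]/(Km+[S]) = 0.41, so [S] = Km·0.41/(1 − 0.41) = 2.2 × 0.6949.
[S] = 1.53 μM.

1.53 μM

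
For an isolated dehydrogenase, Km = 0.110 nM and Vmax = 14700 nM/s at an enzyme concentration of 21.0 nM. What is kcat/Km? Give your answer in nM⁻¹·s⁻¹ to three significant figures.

6360 nM⁻¹·s⁻¹

kcat = Vmax/[E]total = 14700/21.0 = 700 s⁻¹.
kcat/Km = 700/0.110 = 6360 nM⁻¹·s⁻¹.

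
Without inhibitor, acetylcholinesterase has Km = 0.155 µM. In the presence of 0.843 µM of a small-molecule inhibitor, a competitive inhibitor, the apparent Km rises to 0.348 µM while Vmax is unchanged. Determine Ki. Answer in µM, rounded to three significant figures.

0.677 µM

Competitive: Km,app = α·Km with α = 1 + [I]/Ki.
α = Km,app/Km = 0.348/0.155 = 2.245.
Since α = 1 + [I]/Ki, [I]/Ki = 2.245 − 1 = 1.245 and Ki = 0.843/1.245 = 0.677 µM.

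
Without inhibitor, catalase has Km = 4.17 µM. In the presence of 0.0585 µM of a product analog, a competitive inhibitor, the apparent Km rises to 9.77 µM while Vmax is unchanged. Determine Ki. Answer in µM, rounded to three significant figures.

Competitive: Km,app = α·Km with α = 1 + [I]/Ki.
α = Km,app/Km = 9.77/4.17 = 2.343.
Ki = [I]/(α − 1) = 0.0585/1.343 = 0.0436 µM.

0.0436 µM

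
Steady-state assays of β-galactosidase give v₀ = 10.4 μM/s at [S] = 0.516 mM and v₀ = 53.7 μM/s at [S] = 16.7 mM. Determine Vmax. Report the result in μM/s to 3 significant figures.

61.9 μM/s

In reciprocal form, 1/v = (Km/Vmax)·(1/[S]) + 1/Vmax. The two points give (1/[S], 1/v) = (1.938, 0.09615) and (0.05988, 0.01862).
Slope = (0.09615 − 0.01862)/(1.938 − 0.05988) = 0.04128; intercept = 0.09615 − 0.04128×1.938 = 0.01615.
Vmax = 1/intercept = 61.9 μM/s; Km = slope × Vmax = 0.04128 × 61.9 = 2.56 mM.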